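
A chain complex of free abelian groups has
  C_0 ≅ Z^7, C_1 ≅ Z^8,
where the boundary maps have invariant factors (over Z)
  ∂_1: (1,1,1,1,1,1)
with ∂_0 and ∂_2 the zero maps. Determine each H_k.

H_0: b_0 = 7 − 0 − 6 = 1; torsion from ∂_1 factors > 1: none. So H_0 = Z.
H_1: b_1 = 8 − 6 − 0 = 2; torsion from ∂_2 factors > 1: none. So H_1 = Z^2.

H_0 = Z,  H_1 = Z^2.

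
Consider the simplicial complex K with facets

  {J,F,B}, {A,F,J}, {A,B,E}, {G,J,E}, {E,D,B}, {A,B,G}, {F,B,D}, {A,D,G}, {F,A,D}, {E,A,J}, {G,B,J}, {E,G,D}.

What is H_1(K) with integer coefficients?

We work with the vertex ordering A < B < D < E < F < G < J. The simplices of K, each written with vertices in increasing order, are:

  0-simplices (7): A, B, D, E, F, G, J
  1-simplices (18): AB, AD, AE, AF, AG, AJ, BD, BE, BF, BG, BJ, DE, DF, DG, EG, EJ, FJ, GJ
  2-simplices (12): ABE, ABG, ADF, ADG, AEJ, AFJ, BDE, BDF, BFJ, BGJ, DEG, EGJ

so the chain groups are C_0 ≅ Z^7, C_1 ≅ Z^18, C_2 ≅ Z^12.

∂_1: C_1 → C_0 sends each edge [p,q] (with p < q) to q − p.
As a 7×18 matrix over Z this has rank 6, with invariant factors (1,1,1,1,1,1).

∂_2: C_2 → C_1 maps a triangle to the signed sum of its edges. For instance
  ∂ABG = BG − AG + AB,
  ∂EGJ = GJ − EJ + EG.
This gives a 18×12 integer matrix of rank 12; reducing to Smith normal form yields diagonal entries (1,1,1,1,1,1,1,1,1,1,1,2).

From H_k ≅ ker(∂_k) / im(∂_{k+1}) we obtain:

  H_1: rank ker ∂_1 − rank ∂_2 = (18 − 6) − 12 = 0, and ∂_2 has invariant factor 2 > 1, so H_1 ≅ Z/2Z.

(K is a triangulation of the real projective plane RP^2.)

H_1 = Z/2Z.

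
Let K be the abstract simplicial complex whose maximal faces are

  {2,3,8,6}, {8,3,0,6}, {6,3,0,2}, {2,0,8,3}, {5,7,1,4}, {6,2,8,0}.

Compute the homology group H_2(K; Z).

H_2 = 0.

We work with the vertex ordering 0 < 1 < 2 < 3 < 4 < 5 < 6 < 7 < 8. The simplices of K, each written with vertices in increasing order, are:

  0-simplices (9): [0], [1], [2], [3], [4], [5], [6], [7], [8]
  1-simplices (16): [0,2], [0,3], [0,6], [0,8], [1,4], [1,5], [1,7], [2,3], [2,6], [2,8], [3,6], [3,8], [4,5], [4,7], [5,7], [6,8]
  2-simplices (14): [0,2,3], [0,2,6], [0,2,8], [0,3,6], [0,3,8], [0,6,8], [1,4,5], [1,4,7], [1,5,7], [2,3,6], [2,3,8], [2,6,8], [3,6,8], [4,5,7]
  3-simplices (6): [0,2,3,6], [0,2,3,8], [0,2,6,8], [0,3,6,8], [1,4,5,7], [2,3,6,8]

so the chain groups are C_0 ≅ Z^9, C_1 ≅ Z^16, C_2 ≅ Z^14, C_3 ≅ Z^6.

Boundary ∂_1: C_1 → C_0 maps an edge to its endpoints' difference, ∂[p,q] = q − p. For instance
  ∂[1,7] = [7] − [1].
This gives a 9×16 integer matrix of rank 7; reducing to Smith normal form yields diagonal entries (1,1,1,1,1,1,1).

Boundary ∂_2: C_2 → C_1 maps a triangle to the signed sum of its edges. For instance
  ∂[0,2,6] = [2,6] − [0,6] + [0,2],
  ∂[2,3,6] = [3,6] − [2,6] + [2,3].
The 16×14 boundary matrix has rank 9 and Smith normal form diag(1,1,1,1,1,1,1,1,1).

The boundary map ∂_3: C_3 → C_2 sends each 3-simplex σ to the alternating sum Σ_i (−1)^i (σ with its i-th vertex removed). For instance
  ∂[1,4,5,7] = [4,5,7] − [1,5,7] + [1,4,7] − [1,4,5],
  ∂[0,2,3,8] = [2,3,8] − [0,3,8] + [0,2,8] − [0,2,3].
The resulting 14×6 matrix has rank 5, and its Smith normal form has invariant factors (1,1,1,1,1).

From H_k ≅ ker(∂_k) / im(∂_{k+1}) we obtain:

  H_2: rank ker ∂_2 − rank ∂_3 = (14 − 9) − 5 = 0, and the invariant factors of ∂_3 are all 1, so H_2 = 0.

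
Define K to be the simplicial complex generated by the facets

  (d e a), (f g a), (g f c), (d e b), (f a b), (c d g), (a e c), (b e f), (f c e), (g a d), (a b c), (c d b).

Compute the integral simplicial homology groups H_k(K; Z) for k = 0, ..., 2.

We work with the vertex ordering a < b < c < d < e < f < g. The simplices of K, each written with vertices in increasing order, are:

  0-simplices (7): a, b, c, d, e, f, g
  1-simplices (18): ab, ac, ad, ae, af, ag, bc, bd, be, bf, cd, ce, cf, cg, de, dg, ef, fg
  2-simplices (12): abc, abf, ace, ade, adg, afg, bcd, bde, bef, cdg, cef, cfg

so the chain groups are C_0 ≅ Z^7, C_1 ≅ Z^18, C_2 ≅ Z^12.

Boundary ∂_1: C_1 → C_0 sends each edge [p,q] (with p < q) to q − p. For instance
  ∂af = f − a.
As a 7×18 matrix over Z this has rank 6, with invariant factors (1,1,1,1,1,1).

Boundary ∂_2: C_2 → C_1 maps a triangle to the signed sum of its edges. For instance
  ∂bde = de − be + bd,
  ∂bef = ef − bf + be.
This gives a 18×12 integer matrix of rank 12; reducing to Smith normal form yields diagonal entries (1,1,1,1,1,1,1,1,1,1,1,2).

From H_k ≅ ker(∂_k) / im(∂_{k+1}) we obtain:

  H_0: rank C_0 − rank ∂_1 = 7 − 6 = 1, and the invariant factors of ∂_1 are all 1, so H_0 = Z.
  H_1: rank ker ∂_1 − rank ∂_2 = (18 − 6) − 12 = 0, and ∂_2 has invariant factor 2 > 1, so H_1 = Z/2.
  H_2: rank ker ∂_2 − rank ∂_3 = (12 − 12) − 0 = 0, and there is no ∂_3, so H_2 = 0.

H_0 ≅ Z,  H_1 ≅ Z/2,  H_2 = 0.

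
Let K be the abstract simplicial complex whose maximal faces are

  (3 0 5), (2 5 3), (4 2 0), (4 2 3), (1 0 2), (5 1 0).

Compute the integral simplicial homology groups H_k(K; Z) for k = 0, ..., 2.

Order the vertices as 0 < 1 < 2 < 3 < 4 < 5. Listing each simplex with vertices in this order, K has dimension 2 with simplices:

  0-simplices (6): [0], [1], [2], [3], [4], [5]
  1-simplices (12): [0,1], [0,2], [0,3], [0,4], [0,5], [1,2], [1,5], [2,3], [2,4], [2,5], [3,4], [3,5]
  2-simplices (6): [0,1,2], [0,1,5], [0,2,4], [0,3,5], [2,3,4], [2,3,5]

so the chain groups are C_0 ≅ Z^6, C_1 ≅ Z^12, C_2 ≅ Z^6.

∂_1: C_1 → C_0 maps an edge to its endpoints' difference, ∂[p,q] = q − p. For instance
  ∂[2,3] = [3] − [2].
This gives a 6×12 integer matrix of rank 5; reducing to Smith normal form yields diagonal entries (1,1,1,1,1).

Boundary ∂_2: C_2 → C_1 maps a triangle to the signed sum of its edges. For instance
  ∂[0,1,5] = [1,5] − [0,5] + [0,1],
  ∂[2,3,4] = [3,4] − [2,4] + [2,3].
This gives a 12×6 integer matrix of rank 6; reducing to Smith normal form yields diagonal entries (1,1,1,1,1,1).

Now H_k = ker ∂_k / im ∂_{k+1}, so:

  H_0: rank C_0 − rank ∂_1 = 6 − 5 = 1, and the invariant factors of ∂_1 are all 1, so H_0 = Z.
  H_1: rank ker ∂_1 − rank ∂_2 = (12 − 5) − 6 = 1, and the invariant factors of ∂_2 are all 1, so H_1 = Z.
  H_2: rank ker ∂_2 − rank ∂_3 = (6 − 6) − 0 = 0, and there is no ∂_3, so H_2 = 0.

H_0 ≅ Z,  H_1 ≅ Z,  H_2 = 0.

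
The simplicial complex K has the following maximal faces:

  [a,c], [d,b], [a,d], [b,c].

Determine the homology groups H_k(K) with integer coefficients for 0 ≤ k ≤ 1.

H_0 ≅ Z,  H_1 ≅ Z.

Take the total order a < b < c < d on the vertex set. Then K (dimension 1) consists of the simplices:

  0-simplices (4): a, b, c, d
  1-simplices (4): ac, ad, bc, bd

giving chain groups C_0 ≅ Z^4, C_1 ≅ Z^4.

∂_1: C_1 → C_0 sends each edge [p,q] (with p < q) to q − p.
The 4×4 boundary matrix has rank 3 and Smith normal form diag(1,1,1).

Computing H_k = (kernel of ∂_k) / (image of ∂_{k+1}):

  H_0: rank C_0 − rank ∂_1 = 4 − 3 = 1, and the invariant factors of ∂_1 are all 1, so H_0 = Z.
  H_1: rank ker ∂_1 − rank ∂_2 = (4 − 3) − 0 = 1, and there is no ∂_2, so H_1 = Z.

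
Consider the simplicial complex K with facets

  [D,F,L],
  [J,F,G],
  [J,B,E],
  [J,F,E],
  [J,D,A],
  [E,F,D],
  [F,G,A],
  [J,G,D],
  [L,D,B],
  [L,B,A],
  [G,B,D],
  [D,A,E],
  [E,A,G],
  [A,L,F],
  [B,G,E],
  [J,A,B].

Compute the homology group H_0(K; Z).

Fix the vertex order A < B < D < E < F < G < J < L and write every simplex with vertices in increasing order. Then dim K = 2 and the simplices of K are:

  0-simplices (8): A, B, D, E, F, G, J, L
  1-simplices (24): AB, AD, AE, AF, AG, AJ, AL, BD, BE, BG, BJ, BL, DE, DF, DG, DJ, DL, EF, EG, EJ, FG, FJ, FL, GJ
  2-simplices (16): ABJ, ABL, ADE, ADJ, AEG, AFG, AFL, BDG, BDL, BEG, BEJ, DEF, DFL, DGJ, EFJ, FGJ

giving chain groups C_0 ≅ Z^8, C_1 ≅ Z^24, C_2 ≅ Z^16.

The boundary map ∂_1: C_1 → C_0 sends each edge [p,q] (with p < q) to q − p.
The 8×24 boundary matrix has rank 7 and Smith normal form diag(1,1,1,1,1,1,1).

Boundary ∂_2: C_2 → C_1 acts by ∂[p,q,r] = [q,r] − [p,r] + [p,q]. For instance
  ∂BDL = DL − BL + BD,
  ∂AFL = FL − AL + AF.
This gives a 24×16 integer matrix of rank 15; reducing to Smith normal form yields diagonal entries (1,1,1,1,1,1,1,1,1,1,1,1,1,1,1).

Now H_k = ker ∂_k / im ∂_{k+1}, so:

  H_0: rank C_0 − rank ∂_1 = 8 − 7 = 1, and the invariant factors of ∂_1 are all 1, so H_0 ≅ Z.

H_0 ≅ Z.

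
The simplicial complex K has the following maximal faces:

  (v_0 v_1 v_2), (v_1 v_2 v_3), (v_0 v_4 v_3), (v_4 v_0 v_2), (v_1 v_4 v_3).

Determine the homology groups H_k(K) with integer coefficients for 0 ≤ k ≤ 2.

H_0 = Z,  H_1 = Z,  H_2 = 0.

K has 5 vertices, 10 edges, 5 triangles.
rank ∂_0 = 0, rank ∂_1 = 4 ⇒ b_0 = 5 − 0 − 4 = 1; all invariant factors of ∂_1 are 1 so no torsion. So H_0 ≅ Z.
rank ∂_1 = 4, rank ∂_2 = 5 ⇒ b_1 = 10 − 4 − 5 = 1; all invariant factors of ∂_2 are 1 so no torsion. So H_1 ≅ Z.
rank ∂_2 = 5, rank ∂_3 = 0 ⇒ b_2 = 5 − 5 − 0 = 0. So H_2 ≅ 0.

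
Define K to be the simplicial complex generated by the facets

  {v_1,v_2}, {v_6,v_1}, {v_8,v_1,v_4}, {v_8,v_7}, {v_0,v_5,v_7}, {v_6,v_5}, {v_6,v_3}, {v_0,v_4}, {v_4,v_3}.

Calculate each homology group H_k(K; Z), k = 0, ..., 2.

H_0 = Z,  H_1 = Z^3,  H_2 = 0.

Fix the vertex order v_0 < v_1 < v_2 < v_3 < v_4 < v_5 < v_6 < v_7 < v_8 and write every simplex with vertices in increasing order. Then dim K = 2 and the simplices of K are:

  0-simplices (9): [v_0], [v_1], [v_2], [v_3], [v_4], [v_5], [v_6], [v_7], [v_8]
  1-simplices (13): [v_0,v_4], [v_0,v_5], [v_0,v_7], [v_1,v_2], [v_1,v_4], [v_1,v_6], [v_1,v_8], [v_3,v_4], [v_3,v_6], [v_4,v_8], [v_5,v_6], [v_5,v_7], [v_7,v_8]
  2-simplices (2): [v_0,v_5,v_7], [v_1,v_4,v_8]

so the chain groups are C_0 ≅ Z^9, C_1 ≅ Z^13, C_2 ≅ Z^2.

The boundary map ∂_1: C_1 → C_0 is given by ∂[p,q] = [q] − [p].
This gives a 9×13 integer matrix of rank 8; reducing to Smith normal form yields diagonal entries (1,1,1,1,1,1,1,1).

The boundary map ∂_2: C_2 → C_1 maps a triangle to the signed sum of its edges. For instance
  ∂[v_1,v_4,v_8] = [v_4,v_8] − [v_1,v_8] + [v_1,v_4],
  ∂[v_0,v_5,v_7] = [v_5,v_7] − [v_0,v_7] + [v_0,v_5].
As a 13×2 matrix over Z this has rank 2, with invariant factors (1,1).

Now H_k = ker ∂_k / im ∂_{k+1}, so:

  H_0: rank C_0 − rank ∂_1 = 9 − 8 = 1, and the invariant factors of ∂_1 are all 1, so H_0 ≅ Z.
  H_1: rank ker ∂_1 − rank ∂_2 = (13 − 8) − 2 = 3, and the invariant factors of ∂_2 are all 1, so H_1 ≅ Z^3.
  H_2: rank ker ∂_2 − rank ∂_3 = (2 − 2) − 0 = 0, and there is no ∂_3, so H_2 ≅ 0.

As a check, the Euler characteristic is 9 − 13 + 2 = -2, which agrees with 1 − 3 + 0 = -2.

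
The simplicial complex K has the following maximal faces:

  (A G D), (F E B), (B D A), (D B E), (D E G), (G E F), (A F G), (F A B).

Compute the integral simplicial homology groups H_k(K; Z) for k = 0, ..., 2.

H_0 ≅ Z,  H_1 = 0,  H_2 ≅ Z.

We work with the vertex ordering A < B < D < E < F < G. The simplices of K, each written with vertices in increasing order, are:

  0-simplices (6): A, B, D, E, F, G
  1-simplices (12): AB, AD, AF, AG, BD, BE, BF, DE, DG, EF, EG, FG
  2-simplices (8): ABD, ABF, ADG, AFG, BDE, BEF, DEG, EFG

so the chain groups are C_0 ≅ Z^6, C_1 ≅ Z^12, C_2 ≅ Z^8.

Boundary ∂_1: C_1 → C_0 is given by ∂[p,q] = [q] − [p].
The 6×12 boundary matrix has rank 5 and Smith normal form diag(1,1,1,1,1).

The boundary map ∂_2: C_2 → C_1 acts by ∂[p,q,r] = [q,r] − [p,r] + [p,q]. For instance
  ∂EFG = FG − EG + EF,
  ∂DEG = EG − DG + DE.
This gives a 12×8 integer matrix of rank 7; reducing to Smith normal form yields diagonal entries (1,1,1,1,1,1,1).

Computing H_k = (kernel of ∂_k) / (image of ∂_{k+1}):

  H_0: rank C_0 − rank ∂_1 = 6 − 5 = 1, and the invariant factors of ∂_1 are all 1, so H_0 = Z.
  H_1: rank ker ∂_1 − rank ∂_2 = (12 − 5) − 7 = 0, and the invariant factors of ∂_2 are all 1, so H_1 = 0.
  H_2: rank ker ∂_2 − rank ∂_3 = (8 − 7) − 0 = 1, and there is no ∂_3, so H_2 = Z.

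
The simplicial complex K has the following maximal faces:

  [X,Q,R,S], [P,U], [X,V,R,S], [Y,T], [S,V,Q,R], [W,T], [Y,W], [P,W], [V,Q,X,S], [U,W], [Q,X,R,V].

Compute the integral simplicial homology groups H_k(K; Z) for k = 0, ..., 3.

H_0 = Z^2,  H_1 = Z^2,  H_2 = 0,  H_3 = Z.

Fix the vertex order P < Q < R < S < T < U < V < W < X < Y and write every simplex with vertices in increasing order. Then dim K = 3 and the simplices of K are:

  0-simplices (10): P, Q, R, S, T, U, V, W, X, Y
  1-simplices (16): PU, PW, QR, QS, QV, QX, RS, RV, RX, SV, SX, TW, TY, UW, VX, WY
  2-simplices (10): QRS, QRV, QRX, QSV, QSX, QVX, RSV, RSX, RVX, SVX
  3-simplices (5): QRSV, QRSX, QRVX, QSVX, RSVX

giving chain groups C_0 ≅ Z^10, C_1 ≅ Z^16, C_2 ≅ Z^10, C_3 ≅ Z^5.

The boundary map ∂_1: C_1 → C_0 maps an edge to its endpoints' difference, ∂[p,q] = q − p. For instance
  ∂TW = W − T.
This gives a 10×16 integer matrix of rank 8; reducing to Smith normal form yields diagonal entries (1,1,1,1,1,1,1,1).

The boundary map ∂_2: C_2 → C_1 sends each 2-simplex [p,q,r] to [q,r] − [p,r] + [p,q]. For instance
  ∂QSV = SV − QV + QS,
  ∂QVX = VX − QX + QV.
The resulting 16×10 matrix has rank 6, and its Smith normal form has invariant factors (1,1,1,1,1,1).

Boundary ∂_3: C_3 → C_2 sends each 3-simplex σ to the alternating sum Σ_i (−1)^i (σ with its i-th vertex removed). For instance
  ∂QSVX = SVX − QVX + QSX − QSV,
  ∂QRSV = RSV − QSV + QRV − QRS.
The 10×5 boundary matrix has rank 4 and Smith normal form diag(1,1,1,1).

Now H_k = ker ∂_k / im ∂_{k+1}, so:

  H_0: rank C_0 − rank ∂_1 = 10 − 8 = 2, and the invariant factors of ∂_1 are all 1, so H_0 ≅ Z^2.
  H_1: rank ker ∂_1 − rank ∂_2 = (16 − 8) − 6 = 2, and the invariant factors of ∂_2 are all 1, so H_1 ≅ Z^2.
  H_2: rank ker ∂_2 − rank ∂_3 = (10 − 6) − 4 = 0, and the invariant factors of ∂_3 are all 1, so H_2 ≅ 0.
  H_3: rank ker ∂_3 − rank ∂_4 = (5 − 4) − 0 = 1, and there is no ∂_4, so H_3 ≅ Z.

(K is a triangulation of the disjoint union of a wedge of 2 circles and the 3-sphere S^3.)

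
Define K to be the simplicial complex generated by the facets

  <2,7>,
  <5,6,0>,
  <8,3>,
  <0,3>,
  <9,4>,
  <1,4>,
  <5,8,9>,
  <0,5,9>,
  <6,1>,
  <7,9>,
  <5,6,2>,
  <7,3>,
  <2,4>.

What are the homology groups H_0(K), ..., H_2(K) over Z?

Order the vertices as 0 < 1 < 2 < 3 < 4 < 5 < 6 < 7 < 8 < 9. Listing each simplex with vertices in this order, K has dimension 2 with simplices:

  0-simplices (10): [0], [1], [2], [3], [4], [5], [6], [7], [8], [9]
  1-simplices (18): [0,3], [0,5], [0,6], [0,9], [1,4], [1,6], [2,4], [2,5], [2,6], [2,7], [3,7], [3,8], [4,9], [5,6], [5,8], [5,9], [7,9], [8,9]
  2-simplices (4): [0,5,6], [0,5,9], [2,5,6], [5,8,9]

so the chain groups are C_0 ≅ Z^10, C_1 ≅ Z^18, C_2 ≅ Z^4.

∂_1: C_1 → C_0 maps an edge to its endpoints' difference, ∂[p,q] = q − p. For instance
  ∂[7,9] = [9] − [7].
As a 10×18 matrix over Z this has rank 9, with invariant factors (1,1,1,1,1,1,1,1,1).

∂_2: C_2 → C_1 maps a triangle to the signed sum of its edges. For instance
  ∂[2,5,6] = [5,6] − [2,6] + [2,5],
  ∂[0,5,9] = [5,9] − [0,9] + [0,5].
This gives a 18×4 integer matrix of rank 4; reducing to Smith normal form yields diagonal entries (1,1,1,1).

Computing H_k = (kernel of ∂_k) / (image of ∂_{k+1}):

  H_0: rank C_0 − rank ∂_1 = 10 − 9 = 1, and the invariant factors of ∂_1 are all 1, so H_0 ≅ Z.
  H_1: rank ker ∂_1 − rank ∂_2 = (18 − 9) − 4 = 5, and the invariant factors of ∂_2 are all 1, so H_1 ≅ Z^5.
  H_2: rank ker ∂_2 − rank ∂_3 = (4 − 4) − 0 = 0, and there is no ∂_3, so H_2 ≅ 0.

H_0 ≅ Z,  H_1 ≅ Z^5,  H_2 = 0.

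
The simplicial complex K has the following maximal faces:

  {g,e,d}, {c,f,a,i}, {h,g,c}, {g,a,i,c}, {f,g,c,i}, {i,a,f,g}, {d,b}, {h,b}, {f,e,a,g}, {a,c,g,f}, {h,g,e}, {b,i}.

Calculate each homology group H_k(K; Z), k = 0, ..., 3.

We work with the vertex ordering a < b < c < d < e < f < g < h < i. The simplices of K, each written with vertices in increasing order, are:

  0-simplices (9): a, b, c, d, e, f, g, h, i
  1-simplices (21): ac, ae, af, ag, ai, bd, bh, bi, cf, cg, ch, ci, de, dg, ef, eg, eh, fg, fi, gh, gi
  2-simplices (16): acf, acg, aci, aef, aeg, afg, afi, agi, cfg, cfi, cgh, cgi, deg, efg, egh, fgi
  3-simplices (6): acfg, acfi, acgi, aefg, afgi, cfgi

so the chain groups are C_0 ≅ Z^9, C_1 ≅ Z^21, C_2 ≅ Z^16, C_3 ≅ Z^6.

Boundary ∂_1: C_1 → C_0 is given by ∂[p,q] = [q] − [p].
As a 9×21 matrix over Z this has rank 8, with invariant factors (1,1,1,1,1,1,1,1).

The boundary map ∂_2: C_2 → C_1 acts by ∂[p,q,r] = [q,r] − [p,r] + [p,q]. For instance
  ∂agi = gi − ai + ag,
  ∂cgi = gi − ci + cg.
The resulting 21×16 matrix has rank 11, and its Smith normal form has invariant factors (1,1,1,1,1,1,1,1,1,1,1).

The boundary map ∂_3: C_3 → C_2 sends each 3-simplex σ to the alternating sum Σ_i (−1)^i (σ with its i-th vertex removed). For instance
  ∂acfg = cfg − afg + acg − acf,
  ∂acfi = cfi − afi + aci − acf.
The resulting 16×6 matrix has rank 5, and its Smith normal form has invariant factors (1,1,1,1,1).

Computing H_k = (kernel of ∂_k) / (image of ∂_{k+1}):

  H_0: rank C_0 − rank ∂_1 = 9 − 8 = 1, and the invariant factors of ∂_1 are all 1, so H_0 ≅ Z.
  H_1: rank ker ∂_1 − rank ∂_2 = (21 − 8) − 11 = 2, and the invariant factors of ∂_2 are all 1, so H_1 ≅ Z^2.
  H_2: rank ker ∂_2 − rank ∂_3 = (16 − 11) − 5 = 0, and the invariant factors of ∂_3 are all 1, so H_2 ≅ 0.
  H_3: rank ker ∂_3 − rank ∂_4 = (6 − 5) − 0 = 1, and there is no ∂_4, so H_3 ≅ Z.

H_0 = Z,  H_1 = Z^2,  H_2 = 0,  H_3 = Z.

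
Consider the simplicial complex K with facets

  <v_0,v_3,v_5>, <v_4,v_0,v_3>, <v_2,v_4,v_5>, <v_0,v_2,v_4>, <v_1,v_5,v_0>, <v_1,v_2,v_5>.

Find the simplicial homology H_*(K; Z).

Take the total order v_0 < v_1 < v_2 < v_3 < v_4 < v_5 on the vertex set. Then K (dimension 2) consists of the simplices:

  0-simplices (6): [v_0], [v_1], [v_2], [v_3], [v_4], [v_5]
  1-simplices (12): [v_0,v_1], [v_0,v_2], [v_0,v_3], [v_0,v_4], [v_0,v_5], [v_1,v_2], [v_1,v_5], [v_2,v_4], [v_2,v_5], [v_3,v_4], [v_3,v_5], [v_4,v_5]
  2-simplices (6): [v_0,v_1,v_5], [v_0,v_2,v_4], [v_0,v_3,v_4], [v_0,v_3,v_5], [v_1,v_2,v_5], [v_2,v_4,v_5]

Hence C_0 ≅ Z^6, C_1 ≅ Z^12, C_2 ≅ Z^6.

∂_1: C_1 → C_0 is given by ∂[p,q] = [q] − [p]. For instance
  ∂[v_1,v_5] = [v_5] − [v_1].
This gives a 6×12 integer matrix of rank 5; reducing to Smith normal form yields diagonal entries (1,1,1,1,1).

The boundary map ∂_2: C_2 → C_1 maps a triangle to the signed sum of its edges. For instance
  ∂[v_2,v_4,v_5] = [v_4,v_5] − [v_2,v_5] + [v_2,v_4],
  ∂[v_1,v_2,v_5] = [v_2,v_5] − [v_1,v_5] + [v_1,v_2].
This gives a 12×6 integer matrix of rank 6; reducing to Smith normal form yields diagonal entries (1,1,1,1,1,1).

From H_k ≅ ker(∂_k) / im(∂_{k+1}) we obtain:

  H_0: rank C_0 − rank ∂_1 = 6 − 5 = 1, and the invariant factors of ∂_1 are all 1, so H_0 ≅ Z.
  H_1: rank ker ∂_1 − rank ∂_2 = (12 − 5) − 6 = 1, and the invariant factors of ∂_2 are all 1, so H_1 ≅ Z.
  H_2: rank ker ∂_2 − rank ∂_3 = (6 − 6) − 0 = 0, and there is no ∂_3, so H_2 ≅ 0.

As a check, the Euler characteristic is 6 − 12 + 6 = 0, which agrees with 1 − 1 + 0 = 0.

H_0 = Z,  H_1 = Z,  H_2 = 0.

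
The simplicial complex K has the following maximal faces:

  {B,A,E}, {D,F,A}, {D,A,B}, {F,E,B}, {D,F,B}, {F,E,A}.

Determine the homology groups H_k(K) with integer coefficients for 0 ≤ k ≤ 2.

H_0 ≅ Z,  H_1 = 0,  H_2 ≅ Z.

Take the total order A < B < D < E < F on the vertex set. Then K (dimension 2) consists of the simplices:

  0-simplices (5): A, B, D, E, F
  1-simplices (9): AB, AD, AE, AF, BD, BE, BF, DF, EF
  2-simplices (6): ABD, ABE, ADF, AEF, BDF, BEF

giving chain groups C_0 ≅ Z^5, C_1 ≅ Z^9, C_2 ≅ Z^6.

Boundary ∂_1: C_1 → C_0 is given by ∂[p,q] = [q] − [p]. For instance
  ∂AB = B − A.
This gives a 5×9 integer matrix of rank 4; reducing to Smith normal form yields diagonal entries (1,1,1,1).

The boundary map ∂_2: C_2 → C_1 sends each 2-simplex [p,q,r] to [q,r] − [p,r] + [p,q]. For instance
  ∂BEF = EF − BF + BE,
  ∂ADF = DF − AF + AD.
The 9×6 boundary matrix has rank 5 and Smith normal form diag(1,1,1,1,1).

Reading off H_k = ker ∂_k / im ∂_{k+1}:

  H_0: rank C_0 − rank ∂_1 = 5 − 4 = 1, and the invariant factors of ∂_1 are all 1, so H_0 = Z.
  H_1: rank ker ∂_1 − rank ∂_2 = (9 − 4) − 5 = 0, and the invariant factors of ∂_2 are all 1, so H_1 = 0.
  H_2: rank ker ∂_2 − rank ∂_3 = (6 − 5) − 0 = 1, and there is no ∂_3, so H_2 = Z.

As a check, the Euler characteristic is 5 − 9 + 6 = 2, which agrees with 1 − 0 + 1 = 2.
(K is a triangulation of the 2-sphere S^2.)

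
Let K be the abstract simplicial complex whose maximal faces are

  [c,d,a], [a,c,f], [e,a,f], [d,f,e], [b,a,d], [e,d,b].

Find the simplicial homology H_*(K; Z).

We work with the vertex ordering a < b < c < d < e < f. The simplices of K, each written with vertices in increasing order, are:

  0-simplices (6): a, b, c, d, e, f
  1-simplices (12): ab, ac, ad, ae, af, bd, be, cd, cf, de, df, ef
  2-simplices (6): abd, acd, acf, aef, bde, def

so the chain groups are C_0 ≅ Z^6, C_1 ≅ Z^12, C_2 ≅ Z^6.

∂_1: C_1 → C_0 maps an edge to its endpoints' difference, ∂[p,q] = q − p.
The 6×12 boundary matrix has rank 5 and Smith normal form diag(1,1,1,1,1).

∂_2: C_2 → C_1 sends each 2-simplex [p,q,r] to [q,r] − [p,r] + [p,q]. For instance
  ∂acd = cd − ad + ac,
  ∂abd = bd − ad + ab.
The resulting 12×6 matrix has rank 6, and its Smith normal form has invariant factors (1,1,1,1,1,1).

Now H_k = ker ∂_k / im ∂_{k+1}, so:

  H_0: rank C_0 − rank ∂_1 = 6 − 5 = 1, and the invariant factors of ∂_1 are all 1, so H_0 ≅ Z.
  H_1: rank ker ∂_1 − rank ∂_2 = (12 − 5) − 6 = 1, and the invariant factors of ∂_2 are all 1, so H_1 ≅ Z.
  H_2: rank ker ∂_2 − rank ∂_3 = (6 − 6) − 0 = 0, and there is no ∂_3, so H_2 ≅ 0.

(K is a triangulation of the cylinder S^1 x I.)

H_0 ≅ Z,  H_1 ≅ Z,  H_2 = 0.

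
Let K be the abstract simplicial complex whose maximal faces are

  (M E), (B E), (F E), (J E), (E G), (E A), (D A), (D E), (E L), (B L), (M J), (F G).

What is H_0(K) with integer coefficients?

Take the total order A < B < D < E < F < G < J < L < M on the vertex set. Then K (dimension 1) consists of the simplices:

  0-simplices (9): A, B, D, E, F, G, J, L, M
  1-simplices (12): AD, AE, BE, BL, DE, EF, EG, EJ, EL, EM, FG, JM

giving chain groups C_0 ≅ Z^9, C_1 ≅ Z^12.

∂_1: C_1 → C_0 is given by ∂[p,q] = [q] − [p]. For instance
  ∂EL = L − E.
The resulting 9×12 matrix has rank 8, and its Smith normal form has invariant factors (1,1,1,1,1,1,1,1).

From H_k ≅ ker(∂_k) / im(∂_{k+1}) we obtain:

  H_0: rank C_0 − rank ∂_1 = 9 − 8 = 1, and the invariant factors of ∂_1 are all 1, so H_0 ≅ Z.

H_0 ≅ Z.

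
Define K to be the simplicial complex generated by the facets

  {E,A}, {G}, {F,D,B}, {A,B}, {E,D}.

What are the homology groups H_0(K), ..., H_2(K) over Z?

H_0 ≅ Z^2,  H_1 ≅ Z,  H_2 = 0.

Take the total order A < B < D < E < F < G on the vertex set. Then K (dimension 2) consists of the simplices:

  0-simplices (6): A, B, D, E, F, G
  1-simplices (6): AB, AE, BD, BF, DE, DF
  2-simplices (1): BDF

Hence C_0 ≅ Z^6, C_1 ≅ Z^6, C_2 ≅ Z^1.

The boundary map ∂_1: C_1 → C_0 is given by ∂[p,q] = [q] − [p].
This gives a 6×6 integer matrix of rank 4; reducing to Smith normal form yields diagonal entries (1,1,1,1).

The boundary map ∂_2: C_2 → C_1 maps a triangle to the signed sum of its edges. For instance
  ∂BDF = DF − BF + BD.
This gives a 6×1 integer matrix of rank 1; reducing to Smith normal form yields diagonal entries (1).

Computing H_k = (kernel of ∂_k) / (image of ∂_{k+1}):

  H_0: rank C_0 − rank ∂_1 = 6 − 4 = 2, and the invariant factors of ∂_1 are all 1, so H_0 = Z^2.
  H_1: rank ker ∂_1 − rank ∂_2 = (6 − 4) − 1 = 1, and the invariant factors of ∂_2 are all 1, so H_1 = Z.
  H_2: rank ker ∂_2 − rank ∂_3 = (1 − 1) − 0 = 0, and there is no ∂_3, so H_2 = 0.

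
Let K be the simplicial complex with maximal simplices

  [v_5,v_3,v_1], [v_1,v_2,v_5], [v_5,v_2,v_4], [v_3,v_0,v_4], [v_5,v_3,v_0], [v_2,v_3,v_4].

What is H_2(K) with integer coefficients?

H_2 ≅ 0.

Take the total order v_0 < v_1 < v_2 < v_3 < v_4 < v_5 on the vertex set. Then K (dimension 2) consists of the simplices:

  0-simplices (6): [v_0], [v_1], [v_2], [v_3], [v_4], [v_5]
  1-simplices (12): [v_0,v_3], [v_0,v_4], [v_0,v_5], [v_1,v_2], [v_1,v_3], [v_1,v_5], [v_2,v_3], [v_2,v_4], [v_2,v_5], [v_3,v_4], [v_3,v_5], [v_4,v_5]
  2-simplices (6): [v_0,v_3,v_4], [v_0,v_3,v_5], [v_1,v_2,v_5], [v_1,v_3,v_5], [v_2,v_3,v_4], [v_2,v_4,v_5]

Hence C_0 ≅ Z^6, C_1 ≅ Z^12, C_2 ≅ Z^6.

Boundary ∂_1: C_1 → C_0 is given by ∂[p,q] = [q] − [p].
As a 6×12 matrix over Z this has rank 5, with invariant factors (1,1,1,1,1).

Boundary ∂_2: C_2 → C_1 maps a triangle to the signed sum of its edges. For instance
  ∂[v_1,v_2,v_5] = [v_2,v_5] − [v_1,v_5] + [v_1,v_2],
  ∂[v_2,v_4,v_5] = [v_4,v_5] − [v_2,v_5] + [v_2,v_4].
The resulting 12×6 matrix has rank 6, and its Smith normal form has invariant factors (1,1,1,1,1,1).

Reading off H_k = ker ∂_k / im ∂_{k+1}:

  H_2: rank ker ∂_2 − rank ∂_3 = (6 − 6) − 0 = 0, and there is no ∂_3, so H_2 ≅ 0.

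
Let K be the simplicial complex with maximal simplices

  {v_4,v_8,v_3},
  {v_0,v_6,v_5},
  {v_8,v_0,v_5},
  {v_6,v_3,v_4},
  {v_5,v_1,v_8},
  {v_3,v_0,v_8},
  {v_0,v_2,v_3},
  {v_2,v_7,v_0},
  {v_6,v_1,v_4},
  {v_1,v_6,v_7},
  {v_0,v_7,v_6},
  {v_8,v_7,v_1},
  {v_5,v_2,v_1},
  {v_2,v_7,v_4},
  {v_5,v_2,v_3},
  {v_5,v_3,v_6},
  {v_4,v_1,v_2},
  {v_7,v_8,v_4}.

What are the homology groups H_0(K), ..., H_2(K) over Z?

H_0 = Z,  H_1 = Z ⊕ Z/2Z,  H_2 = 0.

Take the total order v_0 < v_1 < v_2 < v_3 < v_4 < v_5 < v_6 < v_7 < v_8 on the vertex set. Then K (dimension 2) consists of the simplices:

  0-simplices (9): [v_0], [v_1], [v_2], [v_3], [v_4], [v_5], [v_6], [v_7], [v_8]
  1-simplices (27): (27 of them)
  2-simplices (18): (18 of them)

Hence C_0 ≅ Z^9, C_1 ≅ Z^27, C_2 ≅ Z^18.

∂_1: C_1 → C_0 maps an edge to its endpoints' difference, ∂[p,q] = q − p. For instance
  ∂[v_5,v_8] = [v_8] − [v_5].
The 9×27 boundary matrix has rank 8 and Smith normal form diag(1,1,1,1,1,1,1,1).

The boundary map ∂_2: C_2 → C_1 acts by ∂[p,q,r] = [q,r] − [p,r] + [p,q]. For instance
  ∂[v_2,v_3,v_5] = [v_3,v_5] − [v_2,v_5] + [v_2,v_3],
  ∂[v_3,v_5,v_6] = [v_5,v_6] − [v_3,v_6] + [v_3,v_5].
As a 27×18 matrix over Z this has rank 18, with invariant factors (1,1,1,1,1,1,1,1,1,1,1,1,1,1,1,1,1,2).

Reading off H_k = ker ∂_k / im ∂_{k+1}:

  H_0: rank C_0 − rank ∂_1 = 9 − 8 = 1, and the invariant factors of ∂_1 are all 1, so H_0 ≅ Z.
  H_1: rank ker ∂_1 − rank ∂_2 = (27 − 8) − 18 = 1, and ∂_2 has invariant factor 2 > 1, so H_1 ≅ Z ⊕ Z/2Z.
  H_2: rank ker ∂_2 − rank ∂_3 = (18 − 18) − 0 = 0, and there is no ∂_3, so H_2 ≅ 0.

As a check, the Euler characteristic is 9 − 27 + 18 = 0, which agrees with 1 − 1 + 0 = 0.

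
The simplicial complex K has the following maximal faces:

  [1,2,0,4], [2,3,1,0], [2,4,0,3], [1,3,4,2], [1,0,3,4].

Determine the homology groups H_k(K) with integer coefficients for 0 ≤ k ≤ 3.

H_0 = Z,  H_1 = 0,  H_2 = 0,  H_3 = Z.

Order the vertices as 0 < 1 < 2 < 3 < 4. Listing each simplex with vertices in this order, K has dimension 3 with simplices:

  0-simplices (5): [0], [1], [2], [3], [4]
  1-simplices (10): [0,1], [0,2], [0,3], [0,4], [1,2], [1,3], [1,4], [2,3], [2,4], [3,4]
  2-simplices (10): [0,1,2], [0,1,3], [0,1,4], [0,2,3], [0,2,4], [0,3,4], [1,2,3], [1,2,4], [1,3,4], [2,3,4]
  3-simplices (5): [0,1,2,3], [0,1,2,4], [0,1,3,4], [0,2,3,4], [1,2,3,4]

Hence C_0 ≅ Z^5, C_1 ≅ Z^10, C_2 ≅ Z^10, C_3 ≅ Z^5.

∂_1: C_1 → C_0 is given by ∂[p,q] = [q] − [p]. For instance
  ∂[1,4] = [4] − [1].
This gives a 5×10 integer matrix of rank 4; reducing to Smith normal form yields diagonal entries (1,1,1,1).

∂_2: C_2 → C_1 maps a triangle to the signed sum of its edges. For instance
  ∂[0,1,4] = [1,4] − [0,4] + [0,1],
  ∂[1,3,4] = [3,4] − [1,4] + [1,3].
The 10×10 boundary matrix has rank 6 and Smith normal form diag(1,1,1,1,1,1).

∂_3: C_3 → C_2 sends each 3-simplex σ to the alternating sum Σ_i (−1)^i (σ with its i-th vertex removed). For instance
  ∂[1,2,3,4] = [2,3,4] − [1,3,4] + [1,2,4] − [1,2,3],
  ∂[0,1,2,4] = [1,2,4] − [0,2,4] + [0,1,4] − [0,1,2].
The resulting 10×5 matrix has rank 4, and its Smith normal form has invariant factors (1,1,1,1).

Reading off H_k = ker ∂_k / im ∂_{k+1}:

  H_0: rank C_0 − rank ∂_1 = 5 − 4 = 1, and the invariant factors of ∂_1 are all 1, so H_0 ≅ Z.
  H_1: rank ker ∂_1 − rank ∂_2 = (10 − 4) − 6 = 0, and the invariant factors of ∂_2 are all 1, so H_1 ≅ 0.
  H_2: rank ker ∂_2 − rank ∂_3 = (10 − 6) − 4 = 0, and the invariant factors of ∂_3 are all 1, so H_2 ≅ 0.
  H_3: rank ker ∂_3 − rank ∂_4 = (5 − 4) − 0 = 1, and there is no ∂_4, so H_3 ≅ Z.

As a check, the Euler characteristic is 5 − 10 + 10 − 5 = 0, which agrees with 1 − 0 + 0 − 1 = 0.
(K is a triangulation of the 3-sphere S^3.)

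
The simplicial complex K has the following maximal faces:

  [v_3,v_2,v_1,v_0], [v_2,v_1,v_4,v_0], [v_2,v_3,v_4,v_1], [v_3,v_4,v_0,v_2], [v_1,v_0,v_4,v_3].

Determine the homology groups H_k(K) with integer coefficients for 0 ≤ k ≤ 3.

We work with the vertex ordering v_0 < v_1 < v_2 < v_3 < v_4. The simplices of K, each written with vertices in increasing order, are:

  0-simplices (5): [v_0], [v_1], [v_2], [v_3], [v_4]
  1-simplices (10): [v_0,v_1], [v_0,v_2], [v_0,v_3], [v_0,v_4], [v_1,v_2], [v_1,v_3], [v_1,v_4], [v_2,v_3], [v_2,v_4], [v_3,v_4]
  2-simplices (10): [v_0,v_1,v_2], [v_0,v_1,v_3], [v_0,v_1,v_4], [v_0,v_2,v_3], [v_0,v_2,v_4], [v_0,v_3,v_4], [v_1,v_2,v_3], [v_1,v_2,v_4], [v_1,v_3,v_4], [v_2,v_3,v_4]
  3-simplices (5): [v_0,v_1,v_2,v_3], [v_0,v_1,v_2,v_4], [v_0,v_1,v_3,v_4], [v_0,v_2,v_3,v_4], [v_1,v_2,v_3,v_4]

so the chain groups are C_0 ≅ Z^5, C_1 ≅ Z^10, C_2 ≅ Z^10, C_3 ≅ Z^5.

Boundary ∂_1: C_1 → C_0 is given by ∂[p,q] = [q] − [p].
The resulting 5×10 matrix has rank 4, and its Smith normal form has invariant factors (1,1,1,1).

Boundary ∂_2: C_2 → C_1 acts by ∂[p,q,r] = [q,r] − [p,r] + [p,q]. For instance
  ∂[v_1,v_2,v_3] = [v_2,v_3] − [v_1,v_3] + [v_1,v_2],
  ∂[v_1,v_3,v_4] = [v_3,v_4] − [v_1,v_4] + [v_1,v_3].
This gives a 10×10 integer matrix of rank 6; reducing to Smith normal form yields diagonal entries (1,1,1,1,1,1).

Boundary ∂_3: C_3 → C_2 sends each 3-simplex σ to the alternating sum Σ_i (−1)^i (σ with its i-th vertex removed). For instance
  ∂[v_0,v_2,v_3,v_4] = [v_2,v_3,v_4] − [v_0,v_3,v_4] + [v_0,v_2,v_4] − [v_0,v_2,v_3],
  ∂[v_1,v_2,v_3,v_4] = [v_2,v_3,v_4] − [v_1,v_3,v_4] + [v_1,v_2,v_4] − [v_1,v_2,v_3].
The 10×5 boundary matrix has rank 4 and Smith normal form diag(1,1,1,1).

Computing H_k = (kernel of ∂_k) / (image of ∂_{k+1}):

  H_0: rank C_0 − rank ∂_1 = 5 − 4 = 1, and the invariant factors of ∂_1 are all 1, so H_0 = Z.
  H_1: rank ker ∂_1 − rank ∂_2 = (10 − 4) − 6 = 0, and the invariant factors of ∂_2 are all 1, so H_1 = 0.
  H_2: rank ker ∂_2 − rank ∂_3 = (10 − 6) − 4 = 0, and the invariant factors of ∂_3 are all 1, so H_2 = 0.
  H_3: rank ker ∂_3 − rank ∂_4 = (5 − 4) − 0 = 1, and there is no ∂_4, so H_3 = Z.

H_0 = Z,  H_1 = 0,  H_2 = 0,  H_3 = Z.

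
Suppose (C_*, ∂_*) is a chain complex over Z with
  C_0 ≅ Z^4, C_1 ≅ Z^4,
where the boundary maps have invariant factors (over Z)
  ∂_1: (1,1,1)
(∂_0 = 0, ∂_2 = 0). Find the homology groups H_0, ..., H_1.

H_0: b_0 = 4 − 0 − 3 = 1; torsion from ∂_1 factors > 1: none. So H_0 = Z.
H_1: b_1 = 4 − 3 − 0 = 1; torsion from ∂_2 factors > 1: none. So H_1 = Z.

H_0 = Z,  H_1 = Z.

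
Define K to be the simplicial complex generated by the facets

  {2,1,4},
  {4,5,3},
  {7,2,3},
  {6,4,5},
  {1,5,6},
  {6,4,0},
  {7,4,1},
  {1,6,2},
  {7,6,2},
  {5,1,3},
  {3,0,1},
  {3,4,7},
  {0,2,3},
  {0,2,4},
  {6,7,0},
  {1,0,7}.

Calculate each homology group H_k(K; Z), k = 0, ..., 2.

Take the total order 0 < 1 < 2 < 3 < 4 < 5 < 6 < 7 on the vertex set. Then K (dimension 2) consists of the simplices:

  0-simplices (8): [0], [1], [2], [3], [4], [5], [6], [7]
  1-simplices (24): (24 of them)
  2-simplices (16): [0,1,3], [0,1,7], [0,2,3], [0,2,4], [0,4,6], [0,6,7], [1,2,4], [1,2,6], [1,3,5], [1,4,7], [1,5,6], [2,3,7], [2,6,7], [3,4,5], [3,4,7], [4,5,6]

Hence C_0 ≅ Z^8, C_1 ≅ Z^24, C_2 ≅ Z^16.

Boundary ∂_1: C_1 → C_0 is given by ∂[p,q] = [q] − [p]. For instance
  ∂[1,3] = [3] − [1].
This gives a 8×24 integer matrix of rank 7; reducing to Smith normal form yields diagonal entries (1,1,1,1,1,1,1).

∂_2: C_2 → C_1 sends each 2-simplex [p,q,r] to [q,r] − [p,r] + [p,q]. For instance
  ∂[1,4,7] = [4,7] − [1,7] + [1,4],
  ∂[1,2,6] = [2,6] − [1,6] + [1,2].
The 24×16 boundary matrix has rank 15 and Smith normal form diag(1,1,1,1,1,1,1,1,1,1,1,1,1,1,1).

Reading off H_k = ker ∂_k / im ∂_{k+1}:

  H_0: rank C_0 − rank ∂_1 = 8 − 7 = 1, and the invariant factors of ∂_1 are all 1, so H_0 = Z.
  H_1: rank ker ∂_1 − rank ∂_2 = (24 − 7) − 15 = 2, and the invariant factors of ∂_2 are all 1, so H_1 = Z^2.
  H_2: rank ker ∂_2 − rank ∂_3 = (16 − 15) − 0 = 1, and there is no ∂_3, so H_2 = Z.

As a check, the Euler characteristic is 8 − 24 + 16 = 0, which agrees with 1 − 2 + 1 = 0.

H_0 = Z,  H_1 = Z^2,  H_2 = Z.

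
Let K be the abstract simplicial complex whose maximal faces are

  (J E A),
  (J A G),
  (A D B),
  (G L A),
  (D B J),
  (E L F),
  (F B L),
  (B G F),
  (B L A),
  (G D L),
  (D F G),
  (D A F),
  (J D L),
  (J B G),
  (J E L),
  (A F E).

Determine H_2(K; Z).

Fix the vertex order A < B < D < E < F < G < J < L and write every simplex with vertices in increasing order. Then dim K = 2 and the simplices of K are:

  0-simplices (8): A, B, D, E, F, G, J, L
  1-simplices (24): AB, AD, AE, AF, AG, AJ, AL, BD, BF, BG, BJ, BL, DF, DG, DJ, DL, EF, EJ, EL, FG, FL, GJ, GL, JL
  2-simplices (16): ABD, ABL, ADF, AEF, AEJ, AGJ, AGL, BDJ, BFG, BFL, BGJ, DFG, DGL, DJL, EFL, EJL

giving chain groups C_0 ≅ Z^8, C_1 ≅ Z^24, C_2 ≅ Z^16.

The boundary map ∂_1: C_1 → C_0 sends each edge [p,q] (with p < q) to q − p. For instance
  ∂DJ = J − D.
This gives a 8×24 integer matrix of rank 7; reducing to Smith normal form yields diagonal entries (1,1,1,1,1,1,1).

Boundary ∂_2: C_2 → C_1 acts by ∂[p,q,r] = [q,r] − [p,r] + [p,q]. For instance
  ∂BFL = FL − BL + BF,
  ∂ABL = BL − AL + AB.
This gives a 24×16 integer matrix of rank 15; reducing to Smith normal form yields diagonal entries (1,1,1,1,1,1,1,1,1,1,1,1,1,1,1).

From H_k ≅ ker(∂_k) / im(∂_{k+1}) we obtain:

  H_2: rank ker ∂_2 − rank ∂_3 = (16 − 15) − 0 = 1, and there is no ∂_3, so H_2 ≅ Z.

(K is a triangulation of the torus T^2.)

H_2 = Z.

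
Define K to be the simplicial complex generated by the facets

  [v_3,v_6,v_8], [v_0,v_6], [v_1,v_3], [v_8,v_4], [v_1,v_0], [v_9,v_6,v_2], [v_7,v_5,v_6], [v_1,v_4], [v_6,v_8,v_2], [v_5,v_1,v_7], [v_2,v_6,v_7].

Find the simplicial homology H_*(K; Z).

H_0 = Z,  H_1 = Z^3,  H_2 = 0.

Order the vertices as v_0 < v_1 < v_2 < v_3 < v_4 < v_5 < v_6 < v_7 < v_8 < v_9. Listing each simplex with vertices in this order, K has dimension 2 with simplices:

  0-simplices (10): [v_0], [v_1], [v_2], [v_3], [v_4], [v_5], [v_6], [v_7], [v_8], [v_9]
  1-simplices (18): (18 of them)
  2-simplices (6): [v_1,v_5,v_7], [v_2,v_6,v_7], [v_2,v_6,v_8], [v_2,v_6,v_9], [v_3,v_6,v_8], [v_5,v_6,v_7]

Hence C_0 ≅ Z^10, C_1 ≅ Z^18, C_2 ≅ Z^6.

The boundary map ∂_1: C_1 → C_0 is given by ∂[p,q] = [q] − [p].
This gives a 10×18 integer matrix of rank 9; reducing to Smith normal form yields diagonal entries (1,1,1,1,1,1,1,1,1).

∂_2: C_2 → C_1 maps a triangle to the signed sum of its edges. For instance
  ∂[v_2,v_6,v_7] = [v_6,v_7] − [v_2,v_7] + [v_2,v_6],
  ∂[v_2,v_6,v_9] = [v_6,v_9] − [v_2,v_9] + [v_2,v_6].
The 18×6 boundary matrix has rank 6 and Smith normal form diag(1,1,1,1,1,1).

From H_k ≅ ker(∂_k) / im(∂_{k+1}) we obtain:

  H_0: rank C_0 − rank ∂_1 = 10 − 9 = 1, and the invariant factors of ∂_1 are all 1, so H_0 = Z.
  H_1: rank ker ∂_1 − rank ∂_2 = (18 − 9) − 6 = 3, and the invariant factors of ∂_2 are all 1, so H_1 = Z^3.
  H_2: rank ker ∂_2 − rank ∂_3 = (6 − 6) − 0 = 0, and there is no ∂_3, so H_2 = 0.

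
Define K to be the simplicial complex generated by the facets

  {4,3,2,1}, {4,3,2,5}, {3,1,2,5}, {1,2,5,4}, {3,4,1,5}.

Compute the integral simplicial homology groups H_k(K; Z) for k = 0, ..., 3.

Fix the vertex order 1 < 2 < 3 < 4 < 5 and write every simplex with vertices in increasing order. Then dim K = 3 and the simplices of K are:

  0-simplices (5): [1], [2], [3], [4], [5]
  1-simplices (10): [1,2], [1,3], [1,4], [1,5], [2,3], [2,4], [2,5], [3,4], [3,5], [4,5]
  2-simplices (10): [1,2,3], [1,2,4], [1,2,5], [1,3,4], [1,3,5], [1,4,5], [2,3,4], [2,3,5], [2,4,5], [3,4,5]
  3-simplices (5): [1,2,3,4], [1,2,3,5], [1,2,4,5], [1,3,4,5], [2,3,4,5]

so the chain groups are C_0 ≅ Z^5, C_1 ≅ Z^10, C_2 ≅ Z^10, C_3 ≅ Z^5.

The boundary map ∂_1: C_1 → C_0 maps an edge to its endpoints' difference, ∂[p,q] = q − p. For instance
  ∂[1,5] = [5] − [1].
The 5×10 boundary matrix has rank 4 and Smith normal form diag(1,1,1,1).

∂_2: C_2 → C_1 sends each 2-simplex [p,q,r] to [q,r] − [p,r] + [p,q]. For instance
  ∂[2,3,4] = [3,4] − [2,4] + [2,3],
  ∂[3,4,5] = [4,5] − [3,5] + [3,4].
The resulting 10×10 matrix has rank 6, and its Smith normal form has invariant factors (1,1,1,1,1,1).

Boundary ∂_3: C_3 → C_2 sends each 3-simplex σ to the alternating sum Σ_i (−1)^i (σ with its i-th vertex removed). For instance
  ∂[1,3,4,5] = [3,4,5] − [1,4,5] + [1,3,5] − [1,3,4],
  ∂[1,2,3,5] = [2,3,5] − [1,3,5] + [1,2,5] − [1,2,3].
This gives a 10×5 integer matrix of rank 4; reducing to Smith normal form yields diagonal entries (1,1,1,1).

Reading off H_k = ker ∂_k / im ∂_{k+1}:

  H_0: rank C_0 − rank ∂_1 = 5 − 4 = 1, and the invariant factors of ∂_1 are all 1, so H_0 ≅ Z.
  H_1: rank ker ∂_1 − rank ∂_2 = (10 − 4) − 6 = 0, and the invariant factors of ∂_2 are all 1, so H_1 ≅ 0.
  H_2: rank ker ∂_2 − rank ∂_3 = (10 − 6) − 4 = 0, and the invariant factors of ∂_3 are all 1, so H_2 ≅ 0.
  H_3: rank ker ∂_3 − rank ∂_4 = (5 − 4) − 0 = 1, and there is no ∂_4, so H_3 ≅ Z.

As a check, the Euler characteristic is 5 − 10 + 10 − 5 = 0, which agrees with 1 − 0 + 0 − 1 = 0.

H_0 = Z,  H_1 = 0,  H_2 = 0,  H_3 = Z.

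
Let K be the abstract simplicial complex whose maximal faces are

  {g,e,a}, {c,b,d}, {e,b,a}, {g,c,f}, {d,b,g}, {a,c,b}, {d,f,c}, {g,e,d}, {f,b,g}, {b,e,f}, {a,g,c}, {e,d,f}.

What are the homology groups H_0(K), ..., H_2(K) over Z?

Order the vertices as a < b < c < d < e < f < g. Listing each simplex with vertices in this order, K has dimension 2 with simplices:

  0-simplices (7): a, b, c, d, e, f, g
  1-simplices (18): ab, ac, ae, ag, bc, bd, be, bf, bg, cd, cf, cg, de, df, dg, ef, eg, fg
  2-simplices (12): abc, abe, acg, aeg, bcd, bdg, bef, bfg, cdf, cfg, def, deg

giving chain groups C_0 ≅ Z^7, C_1 ≅ Z^18, C_2 ≅ Z^12.

∂_1: C_1 → C_0 maps an edge to its endpoints' difference, ∂[p,q] = q − p.
This gives a 7×18 integer matrix of rank 6; reducing to Smith normal form yields diagonal entries (1,1,1,1,1,1).

The boundary map ∂_2: C_2 → C_1 maps a triangle to the signed sum of its edges. For instance
  ∂bfg = fg − bg + bf,
  ∂bef = ef − bf + be.
The 18×12 boundary matrix has rank 12 and Smith normal form diag(1,1,1,1,1,1,1,1,1,1,1,2).

Reading off H_k = ker ∂_k / im ∂_{k+1}:

  H_0: rank C_0 − rank ∂_1 = 7 − 6 = 1, and the invariant factors of ∂_1 are all 1, so H_0 = Z.
  H_1: rank ker ∂_1 − rank ∂_2 = (18 − 6) − 12 = 0, and ∂_2 has invariant factor 2 > 1, so H_1 = Z/2.
  H_2: rank ker ∂_2 − rank ∂_3 = (12 − 12) − 0 = 0, and there is no ∂_3, so H_2 = 0.

(K is a triangulation of the real projective plane RP^2.)

H_0 = Z,  H_1 = Z/2,  H_2 = 0.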